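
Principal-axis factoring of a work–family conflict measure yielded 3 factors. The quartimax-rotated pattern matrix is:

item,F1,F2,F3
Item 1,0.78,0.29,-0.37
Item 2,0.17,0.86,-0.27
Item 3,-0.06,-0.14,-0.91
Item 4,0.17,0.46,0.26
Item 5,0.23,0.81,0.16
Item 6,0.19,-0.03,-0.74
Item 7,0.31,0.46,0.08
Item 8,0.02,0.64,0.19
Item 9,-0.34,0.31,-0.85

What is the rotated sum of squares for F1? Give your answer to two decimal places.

0.97

SS loadings for F1 = 0.78² + 0.17² + (-0.06)² + 0.17² + 0.23² + 0.19² + 0.31² + 0.02² + (-0.34)² = 0.6084 + 0.0289 + 0.0036 + 0.0289 + 0.0529 + 0.0361 + 0.0961 + 0.0004 + 0.1156 = 0.9709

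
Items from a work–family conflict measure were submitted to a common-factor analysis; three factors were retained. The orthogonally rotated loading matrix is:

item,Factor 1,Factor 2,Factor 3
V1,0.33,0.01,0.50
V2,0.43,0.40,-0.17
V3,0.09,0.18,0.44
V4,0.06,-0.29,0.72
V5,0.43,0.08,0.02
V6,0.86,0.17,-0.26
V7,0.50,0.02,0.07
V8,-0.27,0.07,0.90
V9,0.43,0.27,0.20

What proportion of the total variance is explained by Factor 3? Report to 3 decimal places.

0.213

SS loadings for Factor 3 = 0.50² + (-0.17)² + 0.44² + 0.72² + 0.02² + (-0.26)² + 0.07² + 0.90² + 0.20² = 1.9138
Proportion of variance = 1.9138 / 9 = 0.2126.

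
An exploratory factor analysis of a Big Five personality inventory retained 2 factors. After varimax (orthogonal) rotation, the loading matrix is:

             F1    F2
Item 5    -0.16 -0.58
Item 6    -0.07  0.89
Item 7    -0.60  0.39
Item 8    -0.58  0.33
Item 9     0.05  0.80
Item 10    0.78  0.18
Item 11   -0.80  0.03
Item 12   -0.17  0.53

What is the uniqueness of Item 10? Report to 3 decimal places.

0.359

h² = 0.78² + 0.18² = 0.6084 + 0.0324 = 0.6408
Uniqueness u² = 1 − h² = 1 − 0.6408 = 0.3592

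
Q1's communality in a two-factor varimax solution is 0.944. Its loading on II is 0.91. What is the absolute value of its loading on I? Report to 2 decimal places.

0.34

Under orthogonal rotation h² = Σλ², so λ_I² = h² − (0.8281) = 0.944 − 0.8281 = 0.1159.
|λ| = √0.1159 = 0.3404.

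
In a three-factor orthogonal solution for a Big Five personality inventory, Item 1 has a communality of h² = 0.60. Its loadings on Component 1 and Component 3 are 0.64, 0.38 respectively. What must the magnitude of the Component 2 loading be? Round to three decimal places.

Under orthogonal rotation h² = Σλ², so λ_Component 2² = h² − (0.5540) = 0.60 − 0.5540 = 0.0460.
|λ| = √0.0460 = 0.2145.

0.214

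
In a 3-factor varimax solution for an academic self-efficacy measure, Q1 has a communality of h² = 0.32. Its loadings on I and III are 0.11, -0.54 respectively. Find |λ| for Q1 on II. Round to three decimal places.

0.128

Under orthogonal rotation h² = Σλ², so λ_II² = h² − (0.3037) = 0.32 − 0.3037 = 0.0163.
|λ| = √0.0163 = 0.1277.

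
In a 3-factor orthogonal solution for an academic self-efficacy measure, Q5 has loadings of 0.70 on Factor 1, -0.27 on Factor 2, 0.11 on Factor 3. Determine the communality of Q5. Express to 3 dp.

0.575

h² = 0.70² + (-0.27)² + 0.11² = 0.4900 + 0.0729 + 0.0121 = 0.5750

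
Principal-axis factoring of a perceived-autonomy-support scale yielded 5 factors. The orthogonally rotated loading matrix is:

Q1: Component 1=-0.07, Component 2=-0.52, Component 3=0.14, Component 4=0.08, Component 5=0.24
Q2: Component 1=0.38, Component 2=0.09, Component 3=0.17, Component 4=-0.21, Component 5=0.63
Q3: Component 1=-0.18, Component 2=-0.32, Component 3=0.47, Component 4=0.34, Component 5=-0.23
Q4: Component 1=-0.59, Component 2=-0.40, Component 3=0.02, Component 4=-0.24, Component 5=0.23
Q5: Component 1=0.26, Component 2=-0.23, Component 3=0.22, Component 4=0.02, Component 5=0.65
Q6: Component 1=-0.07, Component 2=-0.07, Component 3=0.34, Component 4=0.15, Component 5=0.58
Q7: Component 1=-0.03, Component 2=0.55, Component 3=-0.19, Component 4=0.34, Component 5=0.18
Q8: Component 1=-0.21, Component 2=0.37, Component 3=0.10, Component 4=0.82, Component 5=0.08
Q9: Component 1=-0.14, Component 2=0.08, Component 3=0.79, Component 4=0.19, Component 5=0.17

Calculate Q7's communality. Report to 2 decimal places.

0.49

h² = (-0.03)² + 0.55² + (-0.19)² + 0.34² + 0.18² = 0.0009 + 0.3025 + 0.0361 + 0.1156 + 0.0324 = 0.4875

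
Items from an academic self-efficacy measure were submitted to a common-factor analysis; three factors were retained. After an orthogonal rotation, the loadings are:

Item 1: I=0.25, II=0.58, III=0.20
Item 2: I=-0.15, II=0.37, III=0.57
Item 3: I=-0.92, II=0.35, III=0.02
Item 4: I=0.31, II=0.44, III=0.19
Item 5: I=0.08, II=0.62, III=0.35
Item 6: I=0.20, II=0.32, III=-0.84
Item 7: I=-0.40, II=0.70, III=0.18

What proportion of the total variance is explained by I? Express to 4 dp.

SS loadings for I = 0.25² + (-0.15)² + (-0.92)² + 0.31² + 0.08² + 0.20² + (-0.40)² = 1.2339
Proportion of variance = 1.2339 / 7 = 0.1763.

0.1763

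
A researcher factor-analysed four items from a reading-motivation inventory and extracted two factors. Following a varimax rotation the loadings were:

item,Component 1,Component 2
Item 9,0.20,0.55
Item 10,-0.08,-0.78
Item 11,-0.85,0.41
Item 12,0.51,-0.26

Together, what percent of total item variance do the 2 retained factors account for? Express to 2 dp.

Communalities: 0.3425, 0.6148, 0.8906, 0.3277; Σh² = 2.1756.
Total variance with 4 standardized items is 4, so the solution explains 2.1756/4 = 0.5439 = 54.39%.

54.39%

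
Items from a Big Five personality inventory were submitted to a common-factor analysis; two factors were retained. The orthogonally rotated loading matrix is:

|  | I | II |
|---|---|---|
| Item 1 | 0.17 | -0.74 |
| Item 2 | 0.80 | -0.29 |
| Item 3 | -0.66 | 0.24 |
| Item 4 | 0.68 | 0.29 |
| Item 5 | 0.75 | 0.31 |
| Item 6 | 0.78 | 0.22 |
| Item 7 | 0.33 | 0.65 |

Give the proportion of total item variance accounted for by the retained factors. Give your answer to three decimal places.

0.598

SS loadings by factor: 2.8467, 1.3404; total = 4.1871.
Total variance with 7 standardized items is 7, so the solution explains 4.1871/7 = 0.5982.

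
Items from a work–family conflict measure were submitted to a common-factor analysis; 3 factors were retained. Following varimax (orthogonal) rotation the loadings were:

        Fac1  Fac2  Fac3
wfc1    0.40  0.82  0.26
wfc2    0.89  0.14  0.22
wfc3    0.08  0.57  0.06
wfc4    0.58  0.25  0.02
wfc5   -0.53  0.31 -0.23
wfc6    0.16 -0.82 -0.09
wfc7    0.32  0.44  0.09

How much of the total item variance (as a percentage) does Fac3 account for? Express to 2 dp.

2.70%

SS loadings for Fac3 = 0.26² + 0.22² + 0.06² + 0.02² + (-0.23)² + (-0.09)² + 0.09² = 0.1891
With 7 standardized items, total variance = 7. Proportion = 0.1891/7 = 0.0270 → 2.70%.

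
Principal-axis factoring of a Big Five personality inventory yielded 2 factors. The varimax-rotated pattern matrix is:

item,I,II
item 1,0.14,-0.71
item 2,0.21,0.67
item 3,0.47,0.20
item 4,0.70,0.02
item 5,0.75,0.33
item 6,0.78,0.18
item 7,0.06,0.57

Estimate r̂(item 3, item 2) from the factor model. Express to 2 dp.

0.23

r̂ = Σ λ_i·λ_j across factors = (0.47)(0.21) + (0.20)(0.67)
  = +0.0987 +0.1340 = 0.2327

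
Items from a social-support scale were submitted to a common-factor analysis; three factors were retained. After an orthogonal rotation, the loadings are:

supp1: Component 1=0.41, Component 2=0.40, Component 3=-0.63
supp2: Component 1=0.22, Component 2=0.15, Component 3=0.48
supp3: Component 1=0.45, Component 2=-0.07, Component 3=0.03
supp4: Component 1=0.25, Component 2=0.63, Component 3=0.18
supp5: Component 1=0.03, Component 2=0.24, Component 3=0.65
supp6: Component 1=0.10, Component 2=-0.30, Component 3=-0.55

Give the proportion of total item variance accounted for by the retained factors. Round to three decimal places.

0.435

SS loadings by factor: 0.4924, 0.7319, 1.3856; total = 2.6099.
Total variance with 6 standardized items is 6, so the solution explains 2.6099/6 = 0.4350.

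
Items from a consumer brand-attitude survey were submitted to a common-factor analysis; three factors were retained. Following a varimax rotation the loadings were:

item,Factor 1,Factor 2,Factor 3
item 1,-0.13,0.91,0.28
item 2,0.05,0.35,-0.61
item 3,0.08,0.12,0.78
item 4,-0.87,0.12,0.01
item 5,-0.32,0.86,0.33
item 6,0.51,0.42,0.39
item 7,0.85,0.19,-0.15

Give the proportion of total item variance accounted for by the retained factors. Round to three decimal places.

Communalities: 0.9234, 0.4971, 0.6292, 0.7714, 0.9509, 0.5886, 0.7811; Σh² = 5.1417.
Total variance with 7 standardized items is 7, so the solution explains 5.1417/7 = 0.7345.

0.735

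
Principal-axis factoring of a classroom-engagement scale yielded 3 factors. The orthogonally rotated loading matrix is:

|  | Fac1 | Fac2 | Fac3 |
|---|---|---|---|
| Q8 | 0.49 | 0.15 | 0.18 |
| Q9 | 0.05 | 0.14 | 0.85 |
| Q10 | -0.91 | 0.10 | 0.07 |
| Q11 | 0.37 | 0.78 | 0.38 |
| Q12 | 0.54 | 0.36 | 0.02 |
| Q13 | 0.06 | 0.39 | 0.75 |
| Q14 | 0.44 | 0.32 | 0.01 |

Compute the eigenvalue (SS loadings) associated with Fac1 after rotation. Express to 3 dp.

SS loadings for Fac1 = 0.49² + 0.05² + (-0.91)² + 0.37² + 0.54² + 0.06² + 0.44² = 0.2401 + 0.0025 + 0.8281 + 0.1369 + 0.2916 + 0.0036 + 0.1936 = 1.6964

1.696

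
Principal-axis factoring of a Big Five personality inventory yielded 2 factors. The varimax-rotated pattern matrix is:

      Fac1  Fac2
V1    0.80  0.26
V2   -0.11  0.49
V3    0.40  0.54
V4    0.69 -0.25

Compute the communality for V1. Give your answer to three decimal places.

0.708

h² = 0.80² + 0.26² = 0.6400 + 0.0676 = 0.7076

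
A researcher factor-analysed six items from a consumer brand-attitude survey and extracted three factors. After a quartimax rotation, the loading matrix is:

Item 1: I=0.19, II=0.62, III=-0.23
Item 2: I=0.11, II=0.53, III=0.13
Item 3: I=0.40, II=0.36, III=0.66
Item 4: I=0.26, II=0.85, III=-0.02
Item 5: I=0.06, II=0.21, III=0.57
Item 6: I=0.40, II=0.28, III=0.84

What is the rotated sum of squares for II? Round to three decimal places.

1.640

SS loadings for II = 0.62² + 0.53² + 0.36² + 0.85² + 0.21² + 0.28² = 0.3844 + 0.2809 + 0.1296 + 0.7225 + 0.0441 + 0.0784 = 1.6399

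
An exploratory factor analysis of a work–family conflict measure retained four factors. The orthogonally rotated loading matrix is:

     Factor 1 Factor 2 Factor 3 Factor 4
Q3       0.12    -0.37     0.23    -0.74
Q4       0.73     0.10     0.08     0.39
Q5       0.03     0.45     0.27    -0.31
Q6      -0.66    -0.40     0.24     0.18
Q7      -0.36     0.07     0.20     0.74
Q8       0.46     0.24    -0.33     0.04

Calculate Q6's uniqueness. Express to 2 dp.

h² = (-0.66)² + (-0.40)² + 0.24² + 0.18² = 0.4356 + 0.1600 + 0.0576 + 0.0324 = 0.6856
Uniqueness u² = 1 − h² = 1 − 0.6856 = 0.3144

0.31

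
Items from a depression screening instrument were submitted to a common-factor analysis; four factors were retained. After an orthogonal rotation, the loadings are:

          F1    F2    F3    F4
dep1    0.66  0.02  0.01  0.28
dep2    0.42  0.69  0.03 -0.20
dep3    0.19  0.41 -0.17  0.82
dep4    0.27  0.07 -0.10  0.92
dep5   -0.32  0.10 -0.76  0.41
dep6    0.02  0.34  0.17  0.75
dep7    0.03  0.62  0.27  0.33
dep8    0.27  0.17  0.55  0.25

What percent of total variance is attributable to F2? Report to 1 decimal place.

SS loadings for F2 = 0.02² + 0.69² + 0.41² + 0.07² + 0.10² + 0.34² + 0.62² + 0.17² = 1.1884
With 8 standardized items, total variance = 8. Proportion = 1.1884/8 = 0.1485 → 14.85%.

14.9%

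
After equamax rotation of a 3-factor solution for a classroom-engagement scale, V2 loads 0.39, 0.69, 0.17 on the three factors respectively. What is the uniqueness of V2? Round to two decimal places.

h² = 0.39² + 0.69² + 0.17² = 0.1521 + 0.4761 + 0.0289 = 0.6571
Uniqueness u² = 1 − h² = 1 − 0.6571 = 0.3429

0.34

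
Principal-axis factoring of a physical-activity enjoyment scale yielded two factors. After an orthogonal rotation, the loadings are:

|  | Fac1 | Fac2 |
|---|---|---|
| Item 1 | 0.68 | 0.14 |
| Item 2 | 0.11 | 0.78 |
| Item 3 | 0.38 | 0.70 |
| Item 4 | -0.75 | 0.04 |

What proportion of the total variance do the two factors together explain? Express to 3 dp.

0.575

SS loadings by factor: 1.1814, 1.1196; total = 2.3010.
Total variance with 4 standardized items is 4, so the solution explains 2.3010/4 = 0.5753.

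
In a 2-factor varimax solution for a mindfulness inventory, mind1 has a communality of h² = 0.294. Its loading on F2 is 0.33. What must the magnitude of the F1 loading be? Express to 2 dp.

0.43

Under orthogonal rotation h² = Σλ², so λ_F1² = h² − (0.1089) = 0.294 − 0.1089 = 0.1851.
|λ| = √0.1851 = 0.4302.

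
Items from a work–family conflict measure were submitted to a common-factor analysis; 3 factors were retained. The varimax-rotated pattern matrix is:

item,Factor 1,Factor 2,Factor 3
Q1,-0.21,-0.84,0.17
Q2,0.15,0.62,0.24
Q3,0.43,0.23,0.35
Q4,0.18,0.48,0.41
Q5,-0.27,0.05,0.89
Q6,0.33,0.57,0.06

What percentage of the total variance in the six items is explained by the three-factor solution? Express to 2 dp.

55.65%

SS loadings by factor: 0.4657, 1.7007, 1.1728; total = 3.3392.
Total variance with 6 standardized items is 6, so the solution explains 3.3392/6 = 0.5565 = 55.65%.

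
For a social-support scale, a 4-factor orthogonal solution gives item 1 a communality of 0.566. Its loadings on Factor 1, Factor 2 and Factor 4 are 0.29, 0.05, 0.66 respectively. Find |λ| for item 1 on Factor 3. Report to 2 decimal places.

Under orthogonal rotation h² = Σλ², so λ_Factor 3² = h² − (0.5222) = 0.566 − 0.5222 = 0.0438.
|λ| = √0.0438 = 0.2093.

0.21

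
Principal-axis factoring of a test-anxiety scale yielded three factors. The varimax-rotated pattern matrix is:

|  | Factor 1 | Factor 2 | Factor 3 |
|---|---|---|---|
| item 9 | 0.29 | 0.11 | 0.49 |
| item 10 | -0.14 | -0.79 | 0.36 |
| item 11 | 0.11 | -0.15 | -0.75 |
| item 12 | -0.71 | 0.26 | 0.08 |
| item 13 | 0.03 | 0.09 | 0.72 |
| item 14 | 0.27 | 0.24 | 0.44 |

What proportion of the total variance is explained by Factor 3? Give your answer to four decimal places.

SS loadings for Factor 3 = 0.49² + 0.36² + (-0.75)² + 0.08² + 0.72² + 0.44² = 1.6506
Proportion of variance = 1.6506 / 6 = 0.2751.

0.2751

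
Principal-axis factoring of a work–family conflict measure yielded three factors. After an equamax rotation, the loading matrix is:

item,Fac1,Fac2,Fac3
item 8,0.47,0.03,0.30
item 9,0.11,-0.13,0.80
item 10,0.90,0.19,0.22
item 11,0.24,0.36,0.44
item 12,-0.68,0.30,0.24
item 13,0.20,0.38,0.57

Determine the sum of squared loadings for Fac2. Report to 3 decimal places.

0.418

SS loadings for Fac2 = 0.03² + (-0.13)² + 0.19² + 0.36² + 0.30² + 0.38² = 0.0009 + 0.0169 + 0.0361 + 0.1296 + 0.0900 + 0.1444 = 0.4179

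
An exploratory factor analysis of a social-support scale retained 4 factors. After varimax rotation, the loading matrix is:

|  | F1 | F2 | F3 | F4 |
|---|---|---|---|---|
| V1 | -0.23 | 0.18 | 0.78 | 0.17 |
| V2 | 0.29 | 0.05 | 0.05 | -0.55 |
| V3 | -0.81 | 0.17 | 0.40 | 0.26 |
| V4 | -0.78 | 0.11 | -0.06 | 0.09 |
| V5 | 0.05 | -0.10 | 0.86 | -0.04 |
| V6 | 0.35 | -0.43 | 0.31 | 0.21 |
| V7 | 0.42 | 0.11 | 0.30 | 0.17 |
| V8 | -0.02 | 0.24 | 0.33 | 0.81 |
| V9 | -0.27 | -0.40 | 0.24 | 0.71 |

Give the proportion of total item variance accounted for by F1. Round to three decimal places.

0.197

SS loadings for F1 = (-0.23)² + 0.29² + (-0.81)² + (-0.78)² + 0.05² + 0.35² + 0.42² + (-0.02)² + (-0.27)² = 1.7762
Proportion of variance = 1.7762 / 9 = 0.1974.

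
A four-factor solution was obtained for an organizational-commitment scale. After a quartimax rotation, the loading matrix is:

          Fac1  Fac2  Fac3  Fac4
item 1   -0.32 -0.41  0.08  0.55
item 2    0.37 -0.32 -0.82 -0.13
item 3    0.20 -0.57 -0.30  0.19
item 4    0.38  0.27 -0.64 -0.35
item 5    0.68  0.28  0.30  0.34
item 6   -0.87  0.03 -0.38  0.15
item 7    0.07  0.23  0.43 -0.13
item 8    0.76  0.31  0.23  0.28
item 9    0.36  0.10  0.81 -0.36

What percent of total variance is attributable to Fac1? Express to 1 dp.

SS loadings for Fac1 = (-0.32)² + 0.37² + 0.20² + 0.38² + 0.68² + (-0.87)² + 0.07² + 0.76² + 0.36² = 2.3551
With 9 standardized items, total variance = 9. Proportion = 2.3551/9 = 0.2617 → 26.17%.

26.2%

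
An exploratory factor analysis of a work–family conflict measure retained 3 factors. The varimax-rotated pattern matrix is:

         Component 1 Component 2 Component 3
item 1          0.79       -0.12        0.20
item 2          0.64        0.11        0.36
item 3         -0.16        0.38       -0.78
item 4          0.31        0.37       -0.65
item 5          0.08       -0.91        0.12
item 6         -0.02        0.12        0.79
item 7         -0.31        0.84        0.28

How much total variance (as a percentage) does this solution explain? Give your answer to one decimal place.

Communalities: 0.6785, 0.5513, 0.7784, 0.6555, 0.8489, 0.6389, 0.8801; Σh² = 5.0316.
Total variance with 7 standardized items is 7, so the solution explains 5.0316/7 = 0.7188 = 71.88%.

71.9%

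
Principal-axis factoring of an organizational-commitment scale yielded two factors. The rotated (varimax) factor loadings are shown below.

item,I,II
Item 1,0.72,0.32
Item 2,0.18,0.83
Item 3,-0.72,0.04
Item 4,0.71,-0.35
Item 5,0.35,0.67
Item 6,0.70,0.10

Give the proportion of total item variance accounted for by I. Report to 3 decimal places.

0.364

SS loadings for I = 0.72² + 0.18² + (-0.72)² + 0.71² + 0.35² + 0.70² = 2.1858
Proportion of variance = 2.1858 / 6 = 0.3643.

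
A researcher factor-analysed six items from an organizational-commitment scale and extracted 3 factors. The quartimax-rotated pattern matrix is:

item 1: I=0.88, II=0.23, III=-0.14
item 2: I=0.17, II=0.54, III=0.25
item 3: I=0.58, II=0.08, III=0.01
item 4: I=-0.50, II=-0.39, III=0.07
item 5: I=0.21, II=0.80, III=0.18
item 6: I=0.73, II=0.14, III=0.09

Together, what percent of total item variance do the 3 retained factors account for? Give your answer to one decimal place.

SS loadings by factor: 1.9667, 1.1626, 0.1276; total = 3.2569.
Total variance with 6 standardized items is 6, so the solution explains 3.2569/6 = 0.5428 = 54.28%.

54.3%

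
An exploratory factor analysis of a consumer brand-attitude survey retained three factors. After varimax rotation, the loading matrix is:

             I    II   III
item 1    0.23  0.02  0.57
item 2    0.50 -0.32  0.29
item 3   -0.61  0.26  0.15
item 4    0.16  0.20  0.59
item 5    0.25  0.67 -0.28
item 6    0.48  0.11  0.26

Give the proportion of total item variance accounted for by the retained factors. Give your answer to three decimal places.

Communalities: 0.3782, 0.4365, 0.4622, 0.4137, 0.5898, 0.3101; Σh² = 2.5905.
Total variance with 6 standardized items is 6, so the solution explains 2.5905/6 = 0.4318.

0.432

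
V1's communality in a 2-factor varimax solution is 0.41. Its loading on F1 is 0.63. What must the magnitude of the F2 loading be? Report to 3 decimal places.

0.114

Under orthogonal rotation h² = Σλ², so λ_F2² = h² − (0.3969) = 0.41 − 0.3969 = 0.0131.
|λ| = √0.0131 = 0.1145.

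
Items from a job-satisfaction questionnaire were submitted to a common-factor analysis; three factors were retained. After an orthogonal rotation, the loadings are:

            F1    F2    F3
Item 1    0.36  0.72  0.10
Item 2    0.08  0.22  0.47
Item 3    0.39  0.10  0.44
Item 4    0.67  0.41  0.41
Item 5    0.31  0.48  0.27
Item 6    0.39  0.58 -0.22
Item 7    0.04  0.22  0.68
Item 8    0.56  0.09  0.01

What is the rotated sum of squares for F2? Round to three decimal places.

SS loadings for F2 = 0.72² + 0.22² + 0.10² + 0.41² + 0.48² + 0.58² + 0.22² + 0.09² = 0.5184 + 0.0484 + 0.0100 + 0.1681 + 0.2304 + 0.3364 + 0.0484 + 0.0081 = 1.3682

1.368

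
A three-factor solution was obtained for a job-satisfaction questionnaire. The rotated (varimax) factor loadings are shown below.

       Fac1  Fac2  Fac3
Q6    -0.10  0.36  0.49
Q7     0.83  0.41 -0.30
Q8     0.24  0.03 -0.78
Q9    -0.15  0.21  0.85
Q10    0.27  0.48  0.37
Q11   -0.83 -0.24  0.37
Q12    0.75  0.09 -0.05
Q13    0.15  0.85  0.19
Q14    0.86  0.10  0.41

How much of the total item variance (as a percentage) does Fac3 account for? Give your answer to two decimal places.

23.79%

SS loadings for Fac3 = 0.49² + (-0.30)² + (-0.78)² + 0.85² + 0.37² + 0.37² + (-0.05)² + 0.19² + 0.41² = 2.1415
With 9 standardized items, total variance = 9. Proportion = 2.1415/9 = 0.2379 → 23.79%.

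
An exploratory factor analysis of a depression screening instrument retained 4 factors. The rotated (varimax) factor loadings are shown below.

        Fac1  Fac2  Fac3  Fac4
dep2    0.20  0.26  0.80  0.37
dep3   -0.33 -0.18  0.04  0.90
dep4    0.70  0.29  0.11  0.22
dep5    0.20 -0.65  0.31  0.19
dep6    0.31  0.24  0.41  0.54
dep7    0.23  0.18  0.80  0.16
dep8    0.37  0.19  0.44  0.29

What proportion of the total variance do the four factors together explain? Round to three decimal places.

Communalities: 0.8845, 0.9529, 0.6346, 0.5947, 0.6134, 0.7509, 0.4507; Σh² = 4.8817.
Total variance with 7 standardized items is 7, so the solution explains 4.8817/7 = 0.6974.

0.697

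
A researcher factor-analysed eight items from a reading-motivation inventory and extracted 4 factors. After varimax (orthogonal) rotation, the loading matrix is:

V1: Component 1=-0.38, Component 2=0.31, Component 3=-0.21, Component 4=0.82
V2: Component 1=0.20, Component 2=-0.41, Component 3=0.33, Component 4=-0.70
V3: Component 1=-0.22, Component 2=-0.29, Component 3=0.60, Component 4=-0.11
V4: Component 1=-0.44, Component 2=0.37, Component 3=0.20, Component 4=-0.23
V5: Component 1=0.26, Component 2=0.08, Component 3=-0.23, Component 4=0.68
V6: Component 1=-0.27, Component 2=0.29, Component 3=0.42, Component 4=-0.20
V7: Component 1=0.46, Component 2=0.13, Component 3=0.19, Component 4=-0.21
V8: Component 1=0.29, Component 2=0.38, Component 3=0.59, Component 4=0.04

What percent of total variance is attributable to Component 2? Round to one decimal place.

9.2%

SS loadings for Component 2 = 0.31² + (-0.41)² + (-0.29)² + 0.37² + 0.08² + 0.29² + 0.13² + 0.38² = 0.7370
With 8 standardized items, total variance = 8. Proportion = 0.7370/8 = 0.0921 → 9.21%.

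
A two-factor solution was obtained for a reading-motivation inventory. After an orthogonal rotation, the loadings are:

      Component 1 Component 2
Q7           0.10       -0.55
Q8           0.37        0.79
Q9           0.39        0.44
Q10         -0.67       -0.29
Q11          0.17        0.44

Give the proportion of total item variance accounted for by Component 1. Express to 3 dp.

0.155

SS loadings for Component 1 = 0.10² + 0.37² + 0.39² + (-0.67)² + 0.17² = 0.7768
Proportion of variance = 0.7768 / 5 = 0.1554.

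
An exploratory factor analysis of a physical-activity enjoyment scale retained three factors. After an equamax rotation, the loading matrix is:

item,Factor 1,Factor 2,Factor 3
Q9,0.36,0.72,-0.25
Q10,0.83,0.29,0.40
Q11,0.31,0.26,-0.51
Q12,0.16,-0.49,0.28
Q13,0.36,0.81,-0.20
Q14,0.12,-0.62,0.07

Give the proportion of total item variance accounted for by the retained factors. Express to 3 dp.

Communalities: 0.7105, 0.9330, 0.4238, 0.3441, 0.8257, 0.4037; Σh² = 3.6408.
Total variance with 6 standardized items is 6, so the solution explains 3.6408/6 = 0.6068.

0.607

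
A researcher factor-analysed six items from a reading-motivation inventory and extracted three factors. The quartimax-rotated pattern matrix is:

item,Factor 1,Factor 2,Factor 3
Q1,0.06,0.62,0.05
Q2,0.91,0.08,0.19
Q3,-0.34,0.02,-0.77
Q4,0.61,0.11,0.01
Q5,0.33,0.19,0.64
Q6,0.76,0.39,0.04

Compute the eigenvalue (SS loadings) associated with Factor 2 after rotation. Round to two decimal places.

SS loadings for Factor 2 = 0.62² + 0.08² + 0.02² + 0.11² + 0.19² + 0.39² = 0.3844 + 0.0064 + 0.0004 + 0.0121 + 0.0361 + 0.1521 = 0.5915

0.59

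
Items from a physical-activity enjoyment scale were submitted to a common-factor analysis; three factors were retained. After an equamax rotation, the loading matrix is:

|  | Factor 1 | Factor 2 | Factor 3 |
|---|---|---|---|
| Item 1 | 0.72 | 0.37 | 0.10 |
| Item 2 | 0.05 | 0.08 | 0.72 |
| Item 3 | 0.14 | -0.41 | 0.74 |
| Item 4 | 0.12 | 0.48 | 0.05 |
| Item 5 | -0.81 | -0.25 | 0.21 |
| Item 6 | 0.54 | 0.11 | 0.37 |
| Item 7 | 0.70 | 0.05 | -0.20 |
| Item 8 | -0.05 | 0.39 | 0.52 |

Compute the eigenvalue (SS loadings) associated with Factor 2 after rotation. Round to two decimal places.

0.77

SS loadings for Factor 2 = 0.37² + 0.08² + (-0.41)² + 0.48² + (-0.25)² + 0.11² + 0.05² + 0.39² = 0.1369 + 0.0064 + 0.1681 + 0.2304 + 0.0625 + 0.0121 + 0.0025 + 0.1521 = 0.7710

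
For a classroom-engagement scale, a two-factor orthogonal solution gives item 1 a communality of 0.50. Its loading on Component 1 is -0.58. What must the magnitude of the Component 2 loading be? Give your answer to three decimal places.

0.404

Under orthogonal rotation h² = Σλ², so λ_Component 2² = h² − (0.3364) = 0.50 − 0.3364 = 0.1636.
|λ| = √0.1636 = 0.4045.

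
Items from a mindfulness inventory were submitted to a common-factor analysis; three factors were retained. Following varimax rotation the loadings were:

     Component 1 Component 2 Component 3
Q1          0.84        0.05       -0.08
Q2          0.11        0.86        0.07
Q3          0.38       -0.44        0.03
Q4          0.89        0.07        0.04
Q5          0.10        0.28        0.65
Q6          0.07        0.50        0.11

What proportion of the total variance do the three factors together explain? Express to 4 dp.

0.5644

Communalities: 0.7145, 0.7566, 0.3389, 0.7986, 0.5109, 0.2670; Σh² = 3.3865.
Total variance with 6 standardized items is 6, so the solution explains 3.3865/6 = 0.5644.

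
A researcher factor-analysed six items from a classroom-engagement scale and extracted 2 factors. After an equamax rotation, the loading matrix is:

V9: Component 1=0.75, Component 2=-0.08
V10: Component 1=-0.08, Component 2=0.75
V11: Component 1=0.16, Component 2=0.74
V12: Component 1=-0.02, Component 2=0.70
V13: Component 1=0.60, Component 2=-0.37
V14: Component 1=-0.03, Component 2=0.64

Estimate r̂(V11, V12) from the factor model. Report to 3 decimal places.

0.515

r̂ = Σ λ_i·λ_j across factors = (0.16)(-0.02) + (0.74)(0.70)
  = -0.0032 +0.5180 = 0.5148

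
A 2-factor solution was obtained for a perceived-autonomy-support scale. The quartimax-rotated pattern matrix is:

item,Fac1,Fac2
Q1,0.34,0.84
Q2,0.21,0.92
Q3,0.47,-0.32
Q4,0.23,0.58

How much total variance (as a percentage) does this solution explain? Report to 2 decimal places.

60.61%

SS loadings by factor: 0.4335, 1.9908; total = 2.4243.
Total variance with 4 standardized items is 4, so the solution explains 2.4243/4 = 0.6061 = 60.61%.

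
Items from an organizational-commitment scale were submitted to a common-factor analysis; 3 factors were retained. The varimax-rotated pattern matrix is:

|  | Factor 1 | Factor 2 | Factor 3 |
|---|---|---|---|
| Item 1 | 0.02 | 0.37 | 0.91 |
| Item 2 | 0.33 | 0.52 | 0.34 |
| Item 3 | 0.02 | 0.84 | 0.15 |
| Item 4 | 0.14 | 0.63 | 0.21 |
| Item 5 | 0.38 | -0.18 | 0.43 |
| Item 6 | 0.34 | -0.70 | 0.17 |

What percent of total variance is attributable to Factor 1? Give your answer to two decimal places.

SS loadings for Factor 1 = 0.02² + 0.33² + 0.02² + 0.14² + 0.38² + 0.34² = 0.3893
With 6 standardized items, total variance = 6. Proportion = 0.3893/6 = 0.0649 → 6.49%.

6.49%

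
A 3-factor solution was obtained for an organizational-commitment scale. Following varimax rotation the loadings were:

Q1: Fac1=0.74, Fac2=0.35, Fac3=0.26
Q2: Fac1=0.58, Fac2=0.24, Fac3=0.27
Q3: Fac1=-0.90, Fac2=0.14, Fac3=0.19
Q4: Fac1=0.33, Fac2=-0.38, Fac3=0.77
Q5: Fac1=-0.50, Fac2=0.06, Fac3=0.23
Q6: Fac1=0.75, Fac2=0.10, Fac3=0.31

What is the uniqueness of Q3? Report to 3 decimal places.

h² = (-0.90)² + 0.14² + 0.19² = 0.8100 + 0.0196 + 0.0361 = 0.8657
Uniqueness u² = 1 − h² = 1 − 0.8657 = 0.1343

0.134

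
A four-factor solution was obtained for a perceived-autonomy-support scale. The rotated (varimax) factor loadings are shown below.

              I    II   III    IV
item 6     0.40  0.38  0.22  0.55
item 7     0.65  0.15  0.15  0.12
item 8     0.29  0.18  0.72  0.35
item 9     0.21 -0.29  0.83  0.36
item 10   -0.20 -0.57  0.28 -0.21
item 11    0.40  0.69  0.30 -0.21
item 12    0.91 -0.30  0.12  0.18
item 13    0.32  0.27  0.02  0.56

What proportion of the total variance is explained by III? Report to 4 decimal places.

SS loadings for III = 0.22² + 0.15² + 0.72² + 0.83² + 0.28² + 0.30² + 0.12² + 0.02² = 1.4614
Proportion of variance = 1.4614 / 8 = 0.1827.

0.1827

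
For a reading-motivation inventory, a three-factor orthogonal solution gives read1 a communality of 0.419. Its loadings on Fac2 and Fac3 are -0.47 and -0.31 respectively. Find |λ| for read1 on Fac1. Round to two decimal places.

Under orthogonal rotation h² = Σλ², so λ_Fac1² = h² − (0.3170) = 0.419 − 0.3170 = 0.1020.
|λ| = √0.1020 = 0.3194.

0.32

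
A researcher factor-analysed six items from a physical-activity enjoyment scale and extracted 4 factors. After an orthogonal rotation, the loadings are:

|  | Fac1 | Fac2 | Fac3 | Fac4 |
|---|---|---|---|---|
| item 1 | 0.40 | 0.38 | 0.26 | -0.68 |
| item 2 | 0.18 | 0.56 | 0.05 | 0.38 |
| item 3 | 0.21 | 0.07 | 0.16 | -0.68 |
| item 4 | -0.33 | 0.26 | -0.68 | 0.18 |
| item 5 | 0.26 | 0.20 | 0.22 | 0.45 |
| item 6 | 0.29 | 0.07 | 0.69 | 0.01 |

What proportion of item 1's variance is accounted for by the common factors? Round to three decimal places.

h² = 0.40² + 0.38² + 0.26² + (-0.68)² = 0.1600 + 0.1444 + 0.0676 + 0.4624 = 0.8344

0.834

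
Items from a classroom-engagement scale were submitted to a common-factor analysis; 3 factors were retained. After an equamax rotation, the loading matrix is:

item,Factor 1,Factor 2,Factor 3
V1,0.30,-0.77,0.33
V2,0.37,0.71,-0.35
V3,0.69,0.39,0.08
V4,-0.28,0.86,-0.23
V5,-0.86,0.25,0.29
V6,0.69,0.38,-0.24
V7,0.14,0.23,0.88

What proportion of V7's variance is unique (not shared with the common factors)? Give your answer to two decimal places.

0.15

h² = 0.14² + 0.23² + 0.88² = 0.0196 + 0.0529 + 0.7744 = 0.8469
Uniqueness u² = 1 − h² = 1 − 0.8469 = 0.1531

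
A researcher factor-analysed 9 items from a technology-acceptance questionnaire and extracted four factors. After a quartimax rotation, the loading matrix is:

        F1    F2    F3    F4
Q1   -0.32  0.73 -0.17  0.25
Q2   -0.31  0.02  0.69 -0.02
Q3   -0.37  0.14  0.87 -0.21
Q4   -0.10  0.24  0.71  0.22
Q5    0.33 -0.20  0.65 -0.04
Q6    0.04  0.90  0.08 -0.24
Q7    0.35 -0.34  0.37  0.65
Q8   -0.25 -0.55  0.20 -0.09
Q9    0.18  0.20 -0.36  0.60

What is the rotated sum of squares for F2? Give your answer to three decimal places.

SS loadings for F2 = 0.73² + 0.02² + 0.14² + 0.24² + (-0.20)² + 0.90² + (-0.34)² + (-0.55)² + 0.20² = 0.5329 + 0.0004 + 0.0196 + 0.0576 + 0.0400 + 0.8100 + 0.1156 + 0.3025 + 0.0400 = 1.9186

1.919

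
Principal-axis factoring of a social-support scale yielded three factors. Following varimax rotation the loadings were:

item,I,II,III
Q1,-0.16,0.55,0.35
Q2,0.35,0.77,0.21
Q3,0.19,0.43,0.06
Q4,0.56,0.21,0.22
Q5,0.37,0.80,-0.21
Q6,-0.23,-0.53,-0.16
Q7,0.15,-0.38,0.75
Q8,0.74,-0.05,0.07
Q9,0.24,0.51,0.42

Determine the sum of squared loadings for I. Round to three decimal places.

1.315

SS loadings for I = (-0.16)² + 0.35² + 0.19² + 0.56² + 0.37² + (-0.23)² + 0.15² + 0.74² + 0.24² = 0.0256 + 0.1225 + 0.0361 + 0.3136 + 0.1369 + 0.0529 + 0.0225 + 0.5476 + 0.0576 = 1.3153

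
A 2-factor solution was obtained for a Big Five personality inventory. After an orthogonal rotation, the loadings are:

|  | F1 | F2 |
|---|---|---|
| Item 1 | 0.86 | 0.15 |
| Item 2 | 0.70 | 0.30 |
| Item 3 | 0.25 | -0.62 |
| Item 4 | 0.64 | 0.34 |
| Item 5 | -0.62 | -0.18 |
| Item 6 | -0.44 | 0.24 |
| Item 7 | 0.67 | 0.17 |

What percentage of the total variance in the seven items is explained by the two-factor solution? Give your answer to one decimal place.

49.4%

SS loadings by factor: 2.7286, 0.7314; total = 3.4600.
Total variance with 7 standardized items is 7, so the solution explains 3.4600/7 = 0.4943 = 49.43%.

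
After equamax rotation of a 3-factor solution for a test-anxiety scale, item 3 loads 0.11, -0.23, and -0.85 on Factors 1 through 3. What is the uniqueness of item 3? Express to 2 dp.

0.21

h² = 0.11² + (-0.23)² + (-0.85)² = 0.0121 + 0.0529 + 0.7225 = 0.7875
Uniqueness u² = 1 − h² = 1 − 0.7875 = 0.2125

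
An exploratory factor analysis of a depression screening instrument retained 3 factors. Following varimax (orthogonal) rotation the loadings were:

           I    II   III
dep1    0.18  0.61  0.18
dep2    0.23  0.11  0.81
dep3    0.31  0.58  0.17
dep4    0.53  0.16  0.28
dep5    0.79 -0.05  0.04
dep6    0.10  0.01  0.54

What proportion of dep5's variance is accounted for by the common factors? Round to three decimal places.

h² = 0.79² + (-0.05)² + 0.04² = 0.6241 + 0.0025 + 0.0016 = 0.6282

0.628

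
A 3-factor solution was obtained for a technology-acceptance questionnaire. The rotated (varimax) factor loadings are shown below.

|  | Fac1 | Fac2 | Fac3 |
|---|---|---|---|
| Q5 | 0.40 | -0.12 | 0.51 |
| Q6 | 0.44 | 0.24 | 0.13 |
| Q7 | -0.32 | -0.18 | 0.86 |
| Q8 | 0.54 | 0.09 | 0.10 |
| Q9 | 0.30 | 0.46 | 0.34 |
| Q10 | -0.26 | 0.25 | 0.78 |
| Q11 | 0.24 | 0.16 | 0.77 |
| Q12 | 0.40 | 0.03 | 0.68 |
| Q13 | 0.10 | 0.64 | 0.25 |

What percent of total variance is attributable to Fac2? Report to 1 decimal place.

SS loadings for Fac2 = (-0.12)² + 0.24² + (-0.18)² + 0.09² + 0.46² + 0.25² + 0.16² + 0.03² + 0.64² = 0.8227
With 9 standardized items, total variance = 9. Proportion = 0.8227/9 = 0.0914 → 9.14%.

9.1%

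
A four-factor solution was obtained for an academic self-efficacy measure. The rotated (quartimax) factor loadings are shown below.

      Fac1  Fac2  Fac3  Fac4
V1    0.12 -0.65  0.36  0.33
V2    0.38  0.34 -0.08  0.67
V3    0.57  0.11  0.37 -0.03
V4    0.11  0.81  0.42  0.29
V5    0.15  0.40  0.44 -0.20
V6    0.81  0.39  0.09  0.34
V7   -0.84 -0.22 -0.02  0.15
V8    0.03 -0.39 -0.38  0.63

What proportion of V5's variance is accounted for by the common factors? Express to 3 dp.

0.416

h² = 0.15² + 0.40² + 0.44² + (-0.20)² = 0.0225 + 0.1600 + 0.1936 + 0.0400 = 0.4161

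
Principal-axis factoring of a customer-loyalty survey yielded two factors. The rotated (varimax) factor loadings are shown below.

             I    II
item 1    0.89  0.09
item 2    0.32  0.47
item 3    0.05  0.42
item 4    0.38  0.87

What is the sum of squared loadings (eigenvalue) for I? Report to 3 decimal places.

1.041

SS loadings for I = 0.89² + 0.32² + 0.05² + 0.38² = 0.7921 + 0.1024 + 0.0025 + 0.1444 = 1.0414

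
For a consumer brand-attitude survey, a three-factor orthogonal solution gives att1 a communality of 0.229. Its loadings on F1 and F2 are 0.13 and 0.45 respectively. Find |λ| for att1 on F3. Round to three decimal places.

Under orthogonal rotation h² = Σλ², so λ_F3² = h² − (0.2194) = 0.229 − 0.2194 = 0.0096.
|λ| = √0.0096 = 0.0980.

0.098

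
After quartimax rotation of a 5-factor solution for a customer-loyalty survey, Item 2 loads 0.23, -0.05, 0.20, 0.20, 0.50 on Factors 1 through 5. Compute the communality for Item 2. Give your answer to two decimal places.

h² = 0.23² + (-0.05)² + 0.20² + 0.20² + 0.50² = 0.0529 + 0.0025 + 0.0400 + 0.0400 + 0.2500 = 0.3854

0.39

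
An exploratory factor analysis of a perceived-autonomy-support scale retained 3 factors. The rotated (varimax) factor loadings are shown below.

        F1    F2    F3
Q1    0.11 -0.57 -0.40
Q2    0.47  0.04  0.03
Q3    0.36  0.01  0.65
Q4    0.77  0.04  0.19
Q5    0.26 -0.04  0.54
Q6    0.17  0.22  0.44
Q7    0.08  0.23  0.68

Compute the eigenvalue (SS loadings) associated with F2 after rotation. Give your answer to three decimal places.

SS loadings for F2 = (-0.57)² + 0.04² + 0.01² + 0.04² + (-0.04)² + 0.22² + 0.23² = 0.3249 + 0.0016 + 0.0001 + 0.0016 + 0.0016 + 0.0484 + 0.0529 = 0.4311

0.431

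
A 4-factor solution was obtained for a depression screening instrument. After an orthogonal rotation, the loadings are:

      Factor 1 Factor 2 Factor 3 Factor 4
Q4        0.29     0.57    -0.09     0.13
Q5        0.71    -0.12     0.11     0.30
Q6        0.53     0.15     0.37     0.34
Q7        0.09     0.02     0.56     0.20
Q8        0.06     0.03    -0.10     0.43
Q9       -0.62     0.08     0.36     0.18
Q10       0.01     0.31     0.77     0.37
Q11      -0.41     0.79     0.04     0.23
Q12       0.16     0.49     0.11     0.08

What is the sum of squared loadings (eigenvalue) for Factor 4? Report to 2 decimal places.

SS loadings for Factor 4 = 0.13² + 0.30² + 0.34² + 0.20² + 0.43² + 0.18² + 0.37² + 0.23² + 0.08² = 0.0169 + 0.0900 + 0.1156 + 0.0400 + 0.1849 + 0.0324 + 0.1369 + 0.0529 + 0.0064 = 0.6760

0.68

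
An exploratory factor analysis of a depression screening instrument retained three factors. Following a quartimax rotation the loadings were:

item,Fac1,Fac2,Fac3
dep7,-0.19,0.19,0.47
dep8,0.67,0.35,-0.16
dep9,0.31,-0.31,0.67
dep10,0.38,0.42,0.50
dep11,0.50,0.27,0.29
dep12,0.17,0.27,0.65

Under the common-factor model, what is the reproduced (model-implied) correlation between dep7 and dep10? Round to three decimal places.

0.243

r̂ = Σ λ_i·λ_j across factors = (-0.19)(0.38) + (0.19)(0.42) + (0.47)(0.50)
  = -0.0722 +0.0798 +0.2350 = 0.2426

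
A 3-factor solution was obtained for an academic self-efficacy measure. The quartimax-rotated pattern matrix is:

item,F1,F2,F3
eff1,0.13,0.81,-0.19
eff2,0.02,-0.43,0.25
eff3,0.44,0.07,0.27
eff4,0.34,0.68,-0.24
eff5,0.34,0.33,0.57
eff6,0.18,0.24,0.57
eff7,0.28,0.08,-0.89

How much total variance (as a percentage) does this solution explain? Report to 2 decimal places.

52.93%

SS loadings by factor: 0.5529, 1.4812, 1.6710; total = 3.7051.
Total variance with 7 standardized items is 7, so the solution explains 3.7051/7 = 0.5293 = 52.93%.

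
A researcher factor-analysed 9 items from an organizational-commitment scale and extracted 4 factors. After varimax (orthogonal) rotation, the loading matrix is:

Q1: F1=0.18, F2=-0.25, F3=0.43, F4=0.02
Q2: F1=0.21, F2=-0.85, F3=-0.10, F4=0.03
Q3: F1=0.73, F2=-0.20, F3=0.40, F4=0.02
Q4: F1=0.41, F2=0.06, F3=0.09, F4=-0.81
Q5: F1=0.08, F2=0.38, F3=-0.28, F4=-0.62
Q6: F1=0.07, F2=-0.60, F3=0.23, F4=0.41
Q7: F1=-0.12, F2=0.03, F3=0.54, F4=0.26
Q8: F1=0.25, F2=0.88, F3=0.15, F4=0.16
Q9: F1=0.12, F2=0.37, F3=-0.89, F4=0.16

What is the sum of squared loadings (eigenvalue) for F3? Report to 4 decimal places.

SS loadings for F3 = 0.43² + (-0.10)² + 0.40² + 0.09² + (-0.28)² + 0.23² + 0.54² + 0.15² + (-0.89)² = 0.1849 + 0.0100 + 0.1600 + 0.0081 + 0.0784 + 0.0529 + 0.2916 + 0.0225 + 0.7921 = 1.6005

1.6005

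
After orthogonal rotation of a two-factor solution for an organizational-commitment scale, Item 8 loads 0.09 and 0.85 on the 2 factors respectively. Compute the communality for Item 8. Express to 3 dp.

0.731

h² = 0.09² + 0.85² = 0.0081 + 0.7225 = 0.7306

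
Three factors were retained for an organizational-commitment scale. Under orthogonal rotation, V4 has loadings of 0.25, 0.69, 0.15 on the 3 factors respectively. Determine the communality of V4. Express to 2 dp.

0.56

h² = 0.25² + 0.69² + 0.15² = 0.0625 + 0.4761 + 0.0225 = 0.5611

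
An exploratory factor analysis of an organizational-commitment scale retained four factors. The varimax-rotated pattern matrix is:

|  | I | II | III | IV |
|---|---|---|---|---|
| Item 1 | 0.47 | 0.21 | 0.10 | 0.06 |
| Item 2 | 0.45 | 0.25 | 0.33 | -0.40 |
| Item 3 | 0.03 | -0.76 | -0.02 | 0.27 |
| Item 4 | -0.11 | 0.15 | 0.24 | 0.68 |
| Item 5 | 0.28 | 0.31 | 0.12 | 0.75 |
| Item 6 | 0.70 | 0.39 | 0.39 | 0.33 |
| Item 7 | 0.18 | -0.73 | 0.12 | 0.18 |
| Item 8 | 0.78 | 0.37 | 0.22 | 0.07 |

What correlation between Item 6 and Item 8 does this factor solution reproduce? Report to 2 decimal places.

r̂ = Σ λ_i·λ_j across factors = (0.70)(0.78) + (0.39)(0.37) + (0.39)(0.22) + (0.33)(0.07)
  = +0.5460 +0.1443 +0.0858 +0.0231 = 0.7992

0.80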